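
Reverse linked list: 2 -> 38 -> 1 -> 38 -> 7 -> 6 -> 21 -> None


Step 1: curr=2, set curr.next=prev(None) | reversed so far: 2
Step 2: curr=38, set curr.next=prev(2) | reversed so far: 38 -> 2
Step 3: curr=1, set curr.next=prev(38) | reversed so far: 1 -> 38 -> 2
Step 4: curr=38, set curr.next=prev(1) | reversed so far: 38 -> 1 -> 38 -> 2
Step 5: curr=7, set curr.next=prev(38) | reversed so far: 7 -> 38 -> 1 -> 38 -> 2
Step 6: curr=6, set curr.next=prev(7) | reversed so far: 6 -> 7 -> 38 -> 1 -> 38 -> 2
Step 7: curr=21, set curr.next=prev(6) | reversed so far: 21 -> 6 -> 7 -> 38 -> 1 -> 38 -> 2

21 -> 6 -> 7 -> 38 -> 1 -> 38 -> 2 -> None


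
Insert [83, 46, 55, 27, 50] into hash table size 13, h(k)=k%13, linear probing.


Insert 83: h=5 -> slot 5
Insert 46: h=7 -> slot 7
Insert 55: h=3 -> slot 3
Insert 27: h=1 -> slot 1
Insert 50: h=11 -> slot 11

Table: [None, 27, None, 55, None, 83, None, 46, None, None, None, 50, None]


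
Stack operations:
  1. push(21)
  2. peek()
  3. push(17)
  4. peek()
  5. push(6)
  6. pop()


push(21) -> [21]
peek()->21
push(17) -> [21, 17]
peek()->17
push(6) -> [21, 17, 6]
pop()->6, [21, 17]

Final stack: [21, 17]


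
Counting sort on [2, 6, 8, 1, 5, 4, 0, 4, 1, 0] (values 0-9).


Input: [2, 6, 8, 1, 5, 4, 0, 4, 1, 0]
Counts: [2, 2, 1, 0, 2, 1, 1, 0, 1, 0]

Sorted: [0, 0, 1, 1, 2, 4, 4, 5, 6, 8]


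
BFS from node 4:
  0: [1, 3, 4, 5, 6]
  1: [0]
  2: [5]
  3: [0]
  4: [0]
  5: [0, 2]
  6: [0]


Visit 4, enqueue [0]
Visit 0, enqueue [1, 3, 5, 6]
Visit 1, enqueue []
Visit 3, enqueue []
Visit 5, enqueue [2]
Visit 6, enqueue []
Visit 2, enqueue []

BFS order: [4, 0, 1, 3, 5, 6, 2]


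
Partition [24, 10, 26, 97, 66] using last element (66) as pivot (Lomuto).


Pivot: 66
  24 <= 66: advance i (no swap)
  10 <= 66: advance i (no swap)
  26 <= 66: advance i (no swap)
Place pivot at 3: [24, 10, 26, 66, 97]

Partitioned: [24, 10, 26, 66, 97]


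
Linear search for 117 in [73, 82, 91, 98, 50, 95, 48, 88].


i=0: 73!=117
i=1: 82!=117
i=2: 91!=117
i=3: 98!=117
i=4: 50!=117
i=5: 95!=117
i=6: 48!=117
i=7: 88!=117

Not found, 8 comps


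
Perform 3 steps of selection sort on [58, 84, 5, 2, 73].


Initial: [58, 84, 5, 2, 73]
Step 1: min=2 at 3
  Swap: [2, 84, 5, 58, 73]
Step 2: min=5 at 2
  Swap: [2, 5, 84, 58, 73]
Step 3: min=58 at 3
  Swap: [2, 5, 58, 84, 73]

After 3 steps: [2, 5, 58, 84, 73]


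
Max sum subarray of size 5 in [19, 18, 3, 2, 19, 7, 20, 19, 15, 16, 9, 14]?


[0:5]: 61
[1:6]: 49
[2:7]: 51
[3:8]: 67
[4:9]: 80
[5:10]: 77
[6:11]: 79
[7:12]: 73

Max: 80 at [4:9]


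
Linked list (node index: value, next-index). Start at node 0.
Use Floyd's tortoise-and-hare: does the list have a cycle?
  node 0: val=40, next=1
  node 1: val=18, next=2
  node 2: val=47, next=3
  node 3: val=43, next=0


Floyd's tortoise (slow, +1) and hare (fast, +2):
  init: slow=0, fast=0
  step 1: slow=1, fast=2
  step 2: slow=2, fast=0
  step 3: slow=3, fast=2
  step 4: slow=0, fast=0
  slow == fast at node 0: cycle detected

Cycle: yes


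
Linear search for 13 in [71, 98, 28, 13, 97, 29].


i=0: 71!=13
i=1: 98!=13
i=2: 28!=13
i=3: 13==13 found!

Found at 3, 4 comps


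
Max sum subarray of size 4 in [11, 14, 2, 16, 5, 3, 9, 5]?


[0:4]: 43
[1:5]: 37
[2:6]: 26
[3:7]: 33
[4:8]: 22

Max: 43 at [0:4]


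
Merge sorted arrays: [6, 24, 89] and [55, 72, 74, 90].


Take 6 from A
Take 24 from A
Take 55 from B
Take 72 from B
Take 74 from B
Take 89 from A

Merged: [6, 24, 55, 72, 74, 89, 90]


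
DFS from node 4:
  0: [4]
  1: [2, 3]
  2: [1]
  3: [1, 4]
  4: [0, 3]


Visit 4, push [3, 0]
Visit 0, push []
Visit 3, push [1]
Visit 1, push [2]
Visit 2, push []

DFS order: [4, 0, 3, 1, 2]


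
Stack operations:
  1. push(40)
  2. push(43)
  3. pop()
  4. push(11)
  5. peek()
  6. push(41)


push(40) -> [40]
push(43) -> [40, 43]
pop()->43, [40]
push(11) -> [40, 11]
peek()->11
push(41) -> [40, 11, 41]

Final stack: [40, 11, 41]


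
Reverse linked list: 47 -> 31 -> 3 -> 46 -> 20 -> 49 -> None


Step 1: curr=47, set curr.next=prev(None) | reversed so far: 47
Step 2: curr=31, set curr.next=prev(47) | reversed so far: 31 -> 47
Step 3: curr=3, set curr.next=prev(31) | reversed so far: 3 -> 31 -> 47
Step 4: curr=46, set curr.next=prev(3) | reversed so far: 46 -> 3 -> 31 -> 47
Step 5: curr=20, set curr.next=prev(46) | reversed so far: 20 -> 46 -> 3 -> 31 -> 47
Step 6: curr=49, set curr.next=prev(20) | reversed so far: 49 -> 20 -> 46 -> 3 -> 31 -> 47

49 -> 20 -> 46 -> 3 -> 31 -> 47 -> None


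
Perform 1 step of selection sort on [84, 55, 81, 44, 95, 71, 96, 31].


Initial: [84, 55, 81, 44, 95, 71, 96, 31]
Step 1: min=31 at 7
  Swap: [31, 55, 81, 44, 95, 71, 96, 84]

After 1 step: [31, 55, 81, 44, 95, 71, 96, 84]


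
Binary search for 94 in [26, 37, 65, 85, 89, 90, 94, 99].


Step 1: lo=0, hi=7, mid=3, val=85
Step 2: lo=4, hi=7, mid=5, val=90
Step 3: lo=6, hi=7, mid=6, val=94

Found at index 6


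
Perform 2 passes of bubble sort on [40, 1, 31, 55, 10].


Initial: [40, 1, 31, 55, 10]
Pass 1: [1, 31, 40, 10, 55] (3 swaps)
Pass 2: [1, 31, 10, 40, 55] (1 swaps)

After 2 passes: [1, 31, 10, 40, 55]


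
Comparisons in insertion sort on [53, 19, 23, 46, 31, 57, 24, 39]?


Algorithm: insertion sort
Input: [53, 19, 23, 46, 31, 57, 24, 39]
Sorted: [19, 23, 24, 31, 39, 46, 53, 57]

18


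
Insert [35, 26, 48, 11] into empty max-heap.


Insert 35: [35]
Insert 26: [35, 26]
Insert 48: [48, 26, 35]
Insert 11: [48, 26, 35, 11]

Final heap: [48, 26, 35, 11]


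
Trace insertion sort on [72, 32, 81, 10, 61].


Initial: [72, 32, 81, 10, 61]
Insert 32: [32, 72, 81, 10, 61]
Insert 81: [32, 72, 81, 10, 61]
Insert 10: [10, 32, 72, 81, 61]
Insert 61: [10, 32, 61, 72, 81]

Sorted: [10, 32, 61, 72, 81]


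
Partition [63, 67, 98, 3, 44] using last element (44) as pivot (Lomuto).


Pivot: 44
  3 <= 44: swap -> [3, 67, 98, 63, 44]
Place pivot at 1: [3, 44, 98, 63, 67]

Partitioned: [3, 44, 98, 63, 67]


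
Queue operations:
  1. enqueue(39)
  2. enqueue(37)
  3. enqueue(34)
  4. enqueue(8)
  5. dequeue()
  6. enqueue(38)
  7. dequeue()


enqueue(39) -> [39]
enqueue(37) -> [39, 37]
enqueue(34) -> [39, 37, 34]
enqueue(8) -> [39, 37, 34, 8]
dequeue()->39, [37, 34, 8]
enqueue(38) -> [37, 34, 8, 38]
dequeue()->37, [34, 8, 38]

Final queue: [34, 8, 38]


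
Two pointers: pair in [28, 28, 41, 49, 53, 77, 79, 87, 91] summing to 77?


lo=0(28)+hi=8(91)=119
lo=0(28)+hi=7(87)=115
lo=0(28)+hi=6(79)=107
lo=0(28)+hi=5(77)=105
lo=0(28)+hi=4(53)=81
lo=0(28)+hi=3(49)=77

Yes: 28+49=77


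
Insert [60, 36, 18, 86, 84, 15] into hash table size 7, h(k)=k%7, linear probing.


Insert 60: h=4 -> slot 4
Insert 36: h=1 -> slot 1
Insert 18: h=4, 1 probes -> slot 5
Insert 86: h=2 -> slot 2
Insert 84: h=0 -> slot 0
Insert 15: h=1, 2 probes -> slot 3

Table: [84, 36, 86, 15, 60, 18, None]


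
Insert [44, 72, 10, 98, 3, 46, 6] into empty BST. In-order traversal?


Insert 44: root
Insert 72: R from 44
Insert 10: L from 44
Insert 98: R from 44 -> R from 72
Insert 3: L from 44 -> L from 10
Insert 46: R from 44 -> L from 72
Insert 6: L from 44 -> L from 10 -> R from 3

In-order: [3, 6, 10, 44, 46, 72, 98]


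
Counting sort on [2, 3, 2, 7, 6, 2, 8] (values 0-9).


Input: [2, 3, 2, 7, 6, 2, 8]
Counts: [0, 0, 3, 1, 0, 0, 1, 1, 1, 0]

Sorted: [2, 2, 2, 3, 6, 7, 8]


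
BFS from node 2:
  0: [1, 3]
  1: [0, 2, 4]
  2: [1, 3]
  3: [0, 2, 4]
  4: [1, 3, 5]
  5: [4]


Visit 2, enqueue [1, 3]
Visit 1, enqueue [0, 4]
Visit 3, enqueue []
Visit 0, enqueue []
Visit 4, enqueue [5]
Visit 5, enqueue []

BFS order: [2, 1, 3, 0, 4, 5]


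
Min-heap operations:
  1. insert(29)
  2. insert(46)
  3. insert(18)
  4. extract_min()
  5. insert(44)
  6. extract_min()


insert(29) -> [29]
insert(46) -> [29, 46]
insert(18) -> [18, 46, 29]
extract_min()->18, [29, 46]
insert(44) -> [29, 46, 44]
extract_min()->29, [44, 46]

Final heap: [44, 46]


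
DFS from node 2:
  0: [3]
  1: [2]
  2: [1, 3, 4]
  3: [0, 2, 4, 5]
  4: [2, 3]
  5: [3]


Visit 2, push [4, 3, 1]
Visit 1, push []
Visit 3, push [5, 4, 0]
Visit 0, push []
Visit 4, push []
Visit 5, push []

DFS order: [2, 1, 3, 0, 4, 5]


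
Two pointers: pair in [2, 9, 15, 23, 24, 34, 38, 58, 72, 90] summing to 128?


lo=0(2)+hi=9(90)=92
lo=1(9)+hi=9(90)=99
lo=2(15)+hi=9(90)=105
lo=3(23)+hi=9(90)=113
lo=4(24)+hi=9(90)=114
lo=5(34)+hi=9(90)=124
lo=6(38)+hi=9(90)=128

Yes: 38+90=128


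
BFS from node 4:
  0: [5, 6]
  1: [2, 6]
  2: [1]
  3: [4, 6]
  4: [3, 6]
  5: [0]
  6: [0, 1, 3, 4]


Visit 4, enqueue [3, 6]
Visit 3, enqueue []
Visit 6, enqueue [0, 1]
Visit 0, enqueue [5]
Visit 1, enqueue [2]
Visit 5, enqueue []
Visit 2, enqueue []

BFS order: [4, 3, 6, 0, 1, 5, 2]


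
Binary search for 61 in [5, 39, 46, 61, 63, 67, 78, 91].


Step 1: lo=0, hi=7, mid=3, val=61

Found at index 3


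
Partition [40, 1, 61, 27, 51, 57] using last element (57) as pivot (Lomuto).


Pivot: 57
  40 <= 57: advance i (no swap)
  1 <= 57: advance i (no swap)
  27 <= 57: swap -> [40, 1, 27, 61, 51, 57]
  51 <= 57: swap -> [40, 1, 27, 51, 61, 57]
Place pivot at 4: [40, 1, 27, 51, 57, 61]

Partitioned: [40, 1, 27, 51, 57, 61]


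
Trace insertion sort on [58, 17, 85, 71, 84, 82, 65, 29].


Initial: [58, 17, 85, 71, 84, 82, 65, 29]
Insert 17: [17, 58, 85, 71, 84, 82, 65, 29]
Insert 85: [17, 58, 85, 71, 84, 82, 65, 29]
Insert 71: [17, 58, 71, 85, 84, 82, 65, 29]
Insert 84: [17, 58, 71, 84, 85, 82, 65, 29]
Insert 82: [17, 58, 71, 82, 84, 85, 65, 29]
Insert 65: [17, 58, 65, 71, 82, 84, 85, 29]
Insert 29: [17, 29, 58, 65, 71, 82, 84, 85]

Sorted: [17, 29, 58, 65, 71, 82, 84, 85]


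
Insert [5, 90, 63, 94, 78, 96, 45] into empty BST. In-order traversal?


Insert 5: root
Insert 90: R from 5
Insert 63: R from 5 -> L from 90
Insert 94: R from 5 -> R from 90
Insert 78: R from 5 -> L from 90 -> R from 63
Insert 96: R from 5 -> R from 90 -> R from 94
Insert 45: R from 5 -> L from 90 -> L from 63

In-order: [5, 45, 63, 78, 90, 94, 96]


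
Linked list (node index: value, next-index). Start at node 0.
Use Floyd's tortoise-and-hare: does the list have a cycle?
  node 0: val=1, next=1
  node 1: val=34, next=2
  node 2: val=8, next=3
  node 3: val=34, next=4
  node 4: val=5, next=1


Floyd's tortoise (slow, +1) and hare (fast, +2):
  init: slow=0, fast=0
  step 1: slow=1, fast=2
  step 2: slow=2, fast=4
  step 3: slow=3, fast=2
  step 4: slow=4, fast=4
  slow == fast at node 4: cycle detected

Cycle: yes


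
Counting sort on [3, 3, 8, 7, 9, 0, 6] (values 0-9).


Input: [3, 3, 8, 7, 9, 0, 6]
Counts: [1, 0, 0, 2, 0, 0, 1, 1, 1, 1]

Sorted: [0, 3, 3, 6, 7, 8, 9]


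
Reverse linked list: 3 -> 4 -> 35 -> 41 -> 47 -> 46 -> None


Step 1: curr=3, set curr.next=prev(None) | reversed so far: 3
Step 2: curr=4, set curr.next=prev(3) | reversed so far: 4 -> 3
Step 3: curr=35, set curr.next=prev(4) | reversed so far: 35 -> 4 -> 3
Step 4: curr=41, set curr.next=prev(35) | reversed so far: 41 -> 35 -> 4 -> 3
Step 5: curr=47, set curr.next=prev(41) | reversed so far: 47 -> 41 -> 35 -> 4 -> 3
Step 6: curr=46, set curr.next=prev(47) | reversed so far: 46 -> 47 -> 41 -> 35 -> 4 -> 3

46 -> 47 -> 41 -> 35 -> 4 -> 3 -> None


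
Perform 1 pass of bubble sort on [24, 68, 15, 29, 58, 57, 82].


Initial: [24, 68, 15, 29, 58, 57, 82]
Pass 1: [24, 15, 29, 58, 57, 68, 82] (4 swaps)

After 1 pass: [24, 15, 29, 58, 57, 68, 82]


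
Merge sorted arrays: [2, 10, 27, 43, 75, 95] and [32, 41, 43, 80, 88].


Take 2 from A
Take 10 from A
Take 27 from A
Take 32 from B
Take 41 from B
Take 43 from A
Take 43 from B
Take 75 from A
Take 80 from B
Take 88 from B

Merged: [2, 10, 27, 32, 41, 43, 43, 75, 80, 88, 95]


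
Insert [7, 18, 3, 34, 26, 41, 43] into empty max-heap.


Insert 7: [7]
Insert 18: [18, 7]
Insert 3: [18, 7, 3]
Insert 34: [34, 18, 3, 7]
Insert 26: [34, 26, 3, 7, 18]
Insert 41: [41, 26, 34, 7, 18, 3]
Insert 43: [43, 26, 41, 7, 18, 3, 34]

Final heap: [43, 26, 41, 7, 18, 3, 34]


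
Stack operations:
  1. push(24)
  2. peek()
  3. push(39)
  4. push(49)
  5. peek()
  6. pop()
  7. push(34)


push(24) -> [24]
peek()->24
push(39) -> [24, 39]
push(49) -> [24, 39, 49]
peek()->49
pop()->49, [24, 39]
push(34) -> [24, 39, 34]

Final stack: [24, 39, 34]


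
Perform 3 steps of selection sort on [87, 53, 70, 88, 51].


Initial: [87, 53, 70, 88, 51]
Step 1: min=51 at 4
  Swap: [51, 53, 70, 88, 87]
Step 2: min=53 at 1
  Swap: [51, 53, 70, 88, 87]
Step 3: min=70 at 2
  Swap: [51, 53, 70, 88, 87]

After 3 steps: [51, 53, 70, 88, 87]


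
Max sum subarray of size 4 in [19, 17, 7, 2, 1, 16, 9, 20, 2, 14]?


[0:4]: 45
[1:5]: 27
[2:6]: 26
[3:7]: 28
[4:8]: 46
[5:9]: 47
[6:10]: 45

Max: 47 at [5:9]


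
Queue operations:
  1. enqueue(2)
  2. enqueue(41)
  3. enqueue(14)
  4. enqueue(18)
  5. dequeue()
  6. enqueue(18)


enqueue(2) -> [2]
enqueue(41) -> [2, 41]
enqueue(14) -> [2, 41, 14]
enqueue(18) -> [2, 41, 14, 18]
dequeue()->2, [41, 14, 18]
enqueue(18) -> [41, 14, 18, 18]

Final queue: [41, 14, 18, 18]


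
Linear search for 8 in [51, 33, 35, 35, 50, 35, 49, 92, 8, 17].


i=0: 51!=8
i=1: 33!=8
i=2: 35!=8
i=3: 35!=8
i=4: 50!=8
i=5: 35!=8
i=6: 49!=8
i=7: 92!=8
i=8: 8==8 found!

Found at 8, 9 comps


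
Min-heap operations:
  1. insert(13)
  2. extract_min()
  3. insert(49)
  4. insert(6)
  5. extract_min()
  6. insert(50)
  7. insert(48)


insert(13) -> [13]
extract_min()->13, []
insert(49) -> [49]
insert(6) -> [6, 49]
extract_min()->6, [49]
insert(50) -> [49, 50]
insert(48) -> [48, 50, 49]

Final heap: [48, 50, 49]


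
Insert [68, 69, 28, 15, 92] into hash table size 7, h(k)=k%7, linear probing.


Insert 68: h=5 -> slot 5
Insert 69: h=6 -> slot 6
Insert 28: h=0 -> slot 0
Insert 15: h=1 -> slot 1
Insert 92: h=1, 1 probes -> slot 2

Table: [28, 15, 92, None, None, 68, 69]


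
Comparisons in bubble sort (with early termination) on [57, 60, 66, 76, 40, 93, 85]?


Algorithm: bubble sort (with early termination)
Input: [57, 60, 66, 76, 40, 93, 85]
Sorted: [40, 57, 60, 66, 76, 85, 93]

20


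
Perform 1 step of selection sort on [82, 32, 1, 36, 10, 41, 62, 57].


Initial: [82, 32, 1, 36, 10, 41, 62, 57]
Step 1: min=1 at 2
  Swap: [1, 32, 82, 36, 10, 41, 62, 57]

After 1 step: [1, 32, 82, 36, 10, 41, 62, 57]


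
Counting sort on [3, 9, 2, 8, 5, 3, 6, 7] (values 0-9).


Input: [3, 9, 2, 8, 5, 3, 6, 7]
Counts: [0, 0, 1, 2, 0, 1, 1, 1, 1, 1]

Sorted: [2, 3, 3, 5, 6, 7, 8, 9]


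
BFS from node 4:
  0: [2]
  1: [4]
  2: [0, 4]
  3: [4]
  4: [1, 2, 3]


Visit 4, enqueue [1, 2, 3]
Visit 1, enqueue []
Visit 2, enqueue [0]
Visit 3, enqueue []
Visit 0, enqueue []

BFS order: [4, 1, 2, 3, 0]


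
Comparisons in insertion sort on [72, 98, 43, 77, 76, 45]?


Algorithm: insertion sort
Input: [72, 98, 43, 77, 76, 45]
Sorted: [43, 45, 72, 76, 77, 98]

13


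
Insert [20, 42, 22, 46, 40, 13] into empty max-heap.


Insert 20: [20]
Insert 42: [42, 20]
Insert 22: [42, 20, 22]
Insert 46: [46, 42, 22, 20]
Insert 40: [46, 42, 22, 20, 40]
Insert 13: [46, 42, 22, 20, 40, 13]

Final heap: [46, 42, 22, 20, 40, 13]


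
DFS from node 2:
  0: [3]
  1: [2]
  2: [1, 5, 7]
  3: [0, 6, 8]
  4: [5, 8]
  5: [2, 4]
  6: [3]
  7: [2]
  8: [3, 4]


Visit 2, push [7, 5, 1]
Visit 1, push []
Visit 5, push [4]
Visit 4, push [8]
Visit 8, push [3]
Visit 3, push [6, 0]
Visit 0, push []
Visit 6, push []
Visit 7, push []

DFS order: [2, 1, 5, 4, 8, 3, 0, 6, 7]


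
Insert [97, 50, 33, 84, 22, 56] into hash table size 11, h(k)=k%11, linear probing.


Insert 97: h=9 -> slot 9
Insert 50: h=6 -> slot 6
Insert 33: h=0 -> slot 0
Insert 84: h=7 -> slot 7
Insert 22: h=0, 1 probes -> slot 1
Insert 56: h=1, 1 probes -> slot 2

Table: [33, 22, 56, None, None, None, 50, 84, None, 97, None]


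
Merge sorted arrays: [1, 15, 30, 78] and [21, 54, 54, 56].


Take 1 from A
Take 15 from A
Take 21 from B
Take 30 from A
Take 54 from B
Take 54 from B
Take 56 from B

Merged: [1, 15, 21, 30, 54, 54, 56, 78]


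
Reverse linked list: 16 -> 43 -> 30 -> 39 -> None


Step 1: curr=16, set curr.next=prev(None) | reversed so far: 16
Step 2: curr=43, set curr.next=prev(16) | reversed so far: 43 -> 16
Step 3: curr=30, set curr.next=prev(43) | reversed so far: 30 -> 43 -> 16
Step 4: curr=39, set curr.next=prev(30) | reversed so far: 39 -> 30 -> 43 -> 16

39 -> 30 -> 43 -> 16 -> None


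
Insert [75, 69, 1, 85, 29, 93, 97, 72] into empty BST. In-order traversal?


Insert 75: root
Insert 69: L from 75
Insert 1: L from 75 -> L from 69
Insert 85: R from 75
Insert 29: L from 75 -> L from 69 -> R from 1
Insert 93: R from 75 -> R from 85
Insert 97: R from 75 -> R from 85 -> R from 93
Insert 72: L from 75 -> R from 69

In-order: [1, 29, 69, 72, 75, 85, 93, 97]


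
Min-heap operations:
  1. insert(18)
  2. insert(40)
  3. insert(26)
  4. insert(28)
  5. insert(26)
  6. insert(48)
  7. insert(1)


insert(18) -> [18]
insert(40) -> [18, 40]
insert(26) -> [18, 40, 26]
insert(28) -> [18, 28, 26, 40]
insert(26) -> [18, 26, 26, 40, 28]
insert(48) -> [18, 26, 26, 40, 28, 48]
insert(1) -> [1, 26, 18, 40, 28, 48, 26]

Final heap: [1, 26, 18, 40, 28, 48, 26]


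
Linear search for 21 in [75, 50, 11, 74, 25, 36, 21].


i=0: 75!=21
i=1: 50!=21
i=2: 11!=21
i=3: 74!=21
i=4: 25!=21
i=5: 36!=21
i=6: 21==21 found!

Found at 6, 7 comps


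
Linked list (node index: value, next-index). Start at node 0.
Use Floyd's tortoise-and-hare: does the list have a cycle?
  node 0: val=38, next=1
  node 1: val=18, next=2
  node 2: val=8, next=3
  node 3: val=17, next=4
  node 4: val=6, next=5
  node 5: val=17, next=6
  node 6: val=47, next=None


Floyd's tortoise (slow, +1) and hare (fast, +2):
  init: slow=0, fast=0
  step 1: slow=1, fast=2
  step 2: slow=2, fast=4
  step 3: slow=3, fast=6
  step 4: fast -> None, no cycle

Cycle: no


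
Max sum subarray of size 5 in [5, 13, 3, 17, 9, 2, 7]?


[0:5]: 47
[1:6]: 44
[2:7]: 38

Max: 47 at [0:5]


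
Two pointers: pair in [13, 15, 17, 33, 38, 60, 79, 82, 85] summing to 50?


lo=0(13)+hi=8(85)=98
lo=0(13)+hi=7(82)=95
lo=0(13)+hi=6(79)=92
lo=0(13)+hi=5(60)=73
lo=0(13)+hi=4(38)=51
lo=0(13)+hi=3(33)=46
lo=1(15)+hi=3(33)=48
lo=2(17)+hi=3(33)=50

Yes: 17+33=50


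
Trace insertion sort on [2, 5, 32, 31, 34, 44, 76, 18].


Initial: [2, 5, 32, 31, 34, 44, 76, 18]
Insert 5: [2, 5, 32, 31, 34, 44, 76, 18]
Insert 32: [2, 5, 32, 31, 34, 44, 76, 18]
Insert 31: [2, 5, 31, 32, 34, 44, 76, 18]
Insert 34: [2, 5, 31, 32, 34, 44, 76, 18]
Insert 44: [2, 5, 31, 32, 34, 44, 76, 18]
Insert 76: [2, 5, 31, 32, 34, 44, 76, 18]
Insert 18: [2, 5, 18, 31, 32, 34, 44, 76]

Sorted: [2, 5, 18, 31, 32, 34, 44, 76]


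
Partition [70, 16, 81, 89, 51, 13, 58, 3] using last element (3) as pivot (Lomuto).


Pivot: 3
Place pivot at 0: [3, 16, 81, 89, 51, 13, 58, 70]

Partitioned: [3, 16, 81, 89, 51, 13, 58, 70]


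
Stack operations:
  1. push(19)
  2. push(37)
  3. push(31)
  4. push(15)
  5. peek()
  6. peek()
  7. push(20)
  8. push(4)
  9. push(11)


push(19) -> [19]
push(37) -> [19, 37]
push(31) -> [19, 37, 31]
push(15) -> [19, 37, 31, 15]
peek()->15
peek()->15
push(20) -> [19, 37, 31, 15, 20]
push(4) -> [19, 37, 31, 15, 20, 4]
push(11) -> [19, 37, 31, 15, 20, 4, 11]

Final stack: [19, 37, 31, 15, 20, 4, 11]


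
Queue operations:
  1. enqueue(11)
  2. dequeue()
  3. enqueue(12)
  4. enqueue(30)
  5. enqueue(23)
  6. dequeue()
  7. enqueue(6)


enqueue(11) -> [11]
dequeue()->11, []
enqueue(12) -> [12]
enqueue(30) -> [12, 30]
enqueue(23) -> [12, 30, 23]
dequeue()->12, [30, 23]
enqueue(6) -> [30, 23, 6]

Final queue: [30, 23, 6]


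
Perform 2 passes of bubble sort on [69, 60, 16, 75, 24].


Initial: [69, 60, 16, 75, 24]
Pass 1: [60, 16, 69, 24, 75] (3 swaps)
Pass 2: [16, 60, 24, 69, 75] (2 swaps)

After 2 passes: [16, 60, 24, 69, 75]


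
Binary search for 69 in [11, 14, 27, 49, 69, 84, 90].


Step 1: lo=0, hi=6, mid=3, val=49
Step 2: lo=4, hi=6, mid=5, val=84
Step 3: lo=4, hi=4, mid=4, val=69

Found at index 4


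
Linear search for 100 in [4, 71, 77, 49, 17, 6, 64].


i=0: 4!=100
i=1: 71!=100
i=2: 77!=100
i=3: 49!=100
i=4: 17!=100
i=5: 6!=100
i=6: 64!=100

Not found, 7 comps


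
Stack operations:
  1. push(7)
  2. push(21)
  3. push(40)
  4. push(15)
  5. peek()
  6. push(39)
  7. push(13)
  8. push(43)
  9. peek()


push(7) -> [7]
push(21) -> [7, 21]
push(40) -> [7, 21, 40]
push(15) -> [7, 21, 40, 15]
peek()->15
push(39) -> [7, 21, 40, 15, 39]
push(13) -> [7, 21, 40, 15, 39, 13]
push(43) -> [7, 21, 40, 15, 39, 13, 43]
peek()->43

Final stack: [7, 21, 40, 15, 39, 13, 43]


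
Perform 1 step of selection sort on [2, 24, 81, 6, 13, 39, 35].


Initial: [2, 24, 81, 6, 13, 39, 35]
Step 1: min=2 at 0
  Swap: [2, 24, 81, 6, 13, 39, 35]

After 1 step: [2, 24, 81, 6, 13, 39, 35]


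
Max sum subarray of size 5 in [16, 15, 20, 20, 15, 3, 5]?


[0:5]: 86
[1:6]: 73
[2:7]: 63

Max: 86 at [0:5]


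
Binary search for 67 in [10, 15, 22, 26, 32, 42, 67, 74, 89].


Step 1: lo=0, hi=8, mid=4, val=32
Step 2: lo=5, hi=8, mid=6, val=67

Found at index 6


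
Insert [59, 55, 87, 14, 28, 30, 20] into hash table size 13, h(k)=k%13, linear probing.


Insert 59: h=7 -> slot 7
Insert 55: h=3 -> slot 3
Insert 87: h=9 -> slot 9
Insert 14: h=1 -> slot 1
Insert 28: h=2 -> slot 2
Insert 30: h=4 -> slot 4
Insert 20: h=7, 1 probes -> slot 8

Table: [None, 14, 28, 55, 30, None, None, 59, 20, 87, None, None, None]


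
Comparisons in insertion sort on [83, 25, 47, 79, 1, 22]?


Algorithm: insertion sort
Input: [83, 25, 47, 79, 1, 22]
Sorted: [1, 22, 25, 47, 79, 83]

14


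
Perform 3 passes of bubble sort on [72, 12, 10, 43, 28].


Initial: [72, 12, 10, 43, 28]
Pass 1: [12, 10, 43, 28, 72] (4 swaps)
Pass 2: [10, 12, 28, 43, 72] (2 swaps)
Pass 3: [10, 12, 28, 43, 72] (0 swaps)

After 3 passes: [10, 12, 28, 43, 72]


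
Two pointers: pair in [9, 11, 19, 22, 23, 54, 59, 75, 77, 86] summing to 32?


lo=0(9)+hi=9(86)=95
lo=0(9)+hi=8(77)=86
lo=0(9)+hi=7(75)=84
lo=0(9)+hi=6(59)=68
lo=0(9)+hi=5(54)=63
lo=0(9)+hi=4(23)=32

Yes: 9+23=32


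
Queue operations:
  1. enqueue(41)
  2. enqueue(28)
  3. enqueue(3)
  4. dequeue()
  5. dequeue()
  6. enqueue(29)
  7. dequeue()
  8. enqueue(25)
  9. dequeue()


enqueue(41) -> [41]
enqueue(28) -> [41, 28]
enqueue(3) -> [41, 28, 3]
dequeue()->41, [28, 3]
dequeue()->28, [3]
enqueue(29) -> [3, 29]
dequeue()->3, [29]
enqueue(25) -> [29, 25]
dequeue()->29, [25]

Final queue: [25]


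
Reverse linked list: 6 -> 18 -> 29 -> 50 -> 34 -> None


Step 1: curr=6, set curr.next=prev(None) | reversed so far: 6
Step 2: curr=18, set curr.next=prev(6) | reversed so far: 18 -> 6
Step 3: curr=29, set curr.next=prev(18) | reversed so far: 29 -> 18 -> 6
Step 4: curr=50, set curr.next=prev(29) | reversed so far: 50 -> 29 -> 18 -> 6
Step 5: curr=34, set curr.next=prev(50) | reversed so far: 34 -> 50 -> 29 -> 18 -> 6

34 -> 50 -> 29 -> 18 -> 6 -> None


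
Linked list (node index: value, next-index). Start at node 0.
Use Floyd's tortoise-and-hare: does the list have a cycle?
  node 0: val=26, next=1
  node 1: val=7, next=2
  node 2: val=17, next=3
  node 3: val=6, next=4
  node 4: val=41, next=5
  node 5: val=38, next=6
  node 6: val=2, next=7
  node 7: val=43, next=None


Floyd's tortoise (slow, +1) and hare (fast, +2):
  init: slow=0, fast=0
  step 1: slow=1, fast=2
  step 2: slow=2, fast=4
  step 3: slow=3, fast=6
  step 4: fast 6->7->None, no cycle

Cycle: no


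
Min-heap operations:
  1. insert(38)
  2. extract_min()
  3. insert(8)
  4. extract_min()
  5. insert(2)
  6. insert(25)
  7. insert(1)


insert(38) -> [38]
extract_min()->38, []
insert(8) -> [8]
extract_min()->8, []
insert(2) -> [2]
insert(25) -> [2, 25]
insert(1) -> [1, 25, 2]

Final heap: [1, 25, 2]


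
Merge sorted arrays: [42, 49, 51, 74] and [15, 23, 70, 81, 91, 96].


Take 15 from B
Take 23 from B
Take 42 from A
Take 49 from A
Take 51 from A
Take 70 from B
Take 74 from A

Merged: [15, 23, 42, 49, 51, 70, 74, 81, 91, 96]


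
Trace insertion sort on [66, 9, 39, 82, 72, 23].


Initial: [66, 9, 39, 82, 72, 23]
Insert 9: [9, 66, 39, 82, 72, 23]
Insert 39: [9, 39, 66, 82, 72, 23]
Insert 82: [9, 39, 66, 82, 72, 23]
Insert 72: [9, 39, 66, 72, 82, 23]
Insert 23: [9, 23, 39, 66, 72, 82]

Sorted: [9, 23, 39, 66, 72, 82]


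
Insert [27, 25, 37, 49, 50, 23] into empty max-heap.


Insert 27: [27]
Insert 25: [27, 25]
Insert 37: [37, 25, 27]
Insert 49: [49, 37, 27, 25]
Insert 50: [50, 49, 27, 25, 37]
Insert 23: [50, 49, 27, 25, 37, 23]

Final heap: [50, 49, 27, 25, 37, 23]


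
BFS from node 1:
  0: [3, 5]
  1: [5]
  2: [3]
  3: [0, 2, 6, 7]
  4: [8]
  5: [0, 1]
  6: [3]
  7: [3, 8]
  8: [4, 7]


Visit 1, enqueue [5]
Visit 5, enqueue [0]
Visit 0, enqueue [3]
Visit 3, enqueue [2, 6, 7]
Visit 2, enqueue []
Visit 6, enqueue []
Visit 7, enqueue [8]
Visit 8, enqueue [4]
Visit 4, enqueue []

BFS order: [1, 5, 0, 3, 2, 6, 7, 8, 4]


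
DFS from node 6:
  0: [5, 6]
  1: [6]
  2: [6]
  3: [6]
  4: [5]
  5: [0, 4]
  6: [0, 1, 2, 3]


Visit 6, push [3, 2, 1, 0]
Visit 0, push [5]
Visit 5, push [4]
Visit 4, push []
Visit 1, push []
Visit 2, push []
Visit 3, push []

DFS order: [6, 0, 5, 4, 1, 2, 3]


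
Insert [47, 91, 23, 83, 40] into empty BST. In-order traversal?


Insert 47: root
Insert 91: R from 47
Insert 23: L from 47
Insert 83: R from 47 -> L from 91
Insert 40: L from 47 -> R from 23

In-order: [23, 40, 47, 83, 91]


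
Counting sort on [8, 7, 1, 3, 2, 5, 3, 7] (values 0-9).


Input: [8, 7, 1, 3, 2, 5, 3, 7]
Counts: [0, 1, 1, 2, 0, 1, 0, 2, 1, 0]

Sorted: [1, 2, 3, 3, 5, 7, 7, 8]


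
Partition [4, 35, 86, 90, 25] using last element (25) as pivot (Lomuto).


Pivot: 25
  4 <= 25: advance i (no swap)
Place pivot at 1: [4, 25, 86, 90, 35]

Partitioned: [4, 25, 86, 90, 35]


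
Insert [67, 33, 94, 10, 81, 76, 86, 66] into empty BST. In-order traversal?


Insert 67: root
Insert 33: L from 67
Insert 94: R from 67
Insert 10: L from 67 -> L from 33
Insert 81: R from 67 -> L from 94
Insert 76: R from 67 -> L from 94 -> L from 81
Insert 86: R from 67 -> L from 94 -> R from 81
Insert 66: L from 67 -> R from 33

In-order: [10, 33, 66, 67, 76, 81, 86, 94]


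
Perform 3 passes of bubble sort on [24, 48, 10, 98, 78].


Initial: [24, 48, 10, 98, 78]
Pass 1: [24, 10, 48, 78, 98] (2 swaps)
Pass 2: [10, 24, 48, 78, 98] (1 swaps)
Pass 3: [10, 24, 48, 78, 98] (0 swaps)

After 3 passes: [10, 24, 48, 78, 98]


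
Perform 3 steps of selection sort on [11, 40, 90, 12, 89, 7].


Initial: [11, 40, 90, 12, 89, 7]
Step 1: min=7 at 5
  Swap: [7, 40, 90, 12, 89, 11]
Step 2: min=11 at 5
  Swap: [7, 11, 90, 12, 89, 40]
Step 3: min=12 at 3
  Swap: [7, 11, 12, 90, 89, 40]

After 3 steps: [7, 11, 12, 90, 89, 40]


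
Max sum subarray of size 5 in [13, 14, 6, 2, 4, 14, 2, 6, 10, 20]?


[0:5]: 39
[1:6]: 40
[2:7]: 28
[3:8]: 28
[4:9]: 36
[5:10]: 52

Max: 52 at [5:10]


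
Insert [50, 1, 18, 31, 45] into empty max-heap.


Insert 50: [50]
Insert 1: [50, 1]
Insert 18: [50, 1, 18]
Insert 31: [50, 31, 18, 1]
Insert 45: [50, 45, 18, 1, 31]

Final heap: [50, 45, 18, 1, 31]


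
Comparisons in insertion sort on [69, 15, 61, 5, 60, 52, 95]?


Algorithm: insertion sort
Input: [69, 15, 61, 5, 60, 52, 95]
Sorted: [5, 15, 52, 60, 61, 69, 95]

14


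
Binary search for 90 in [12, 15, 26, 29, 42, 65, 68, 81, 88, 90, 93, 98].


Step 1: lo=0, hi=11, mid=5, val=65
Step 2: lo=6, hi=11, mid=8, val=88
Step 3: lo=9, hi=11, mid=10, val=93
Step 4: lo=9, hi=9, mid=9, val=90

Found at index 9


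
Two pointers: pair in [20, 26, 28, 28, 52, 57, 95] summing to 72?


lo=0(20)+hi=6(95)=115
lo=0(20)+hi=5(57)=77
lo=0(20)+hi=4(52)=72

Yes: 20+52=72


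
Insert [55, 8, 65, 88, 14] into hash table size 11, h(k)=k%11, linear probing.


Insert 55: h=0 -> slot 0
Insert 8: h=8 -> slot 8
Insert 65: h=10 -> slot 10
Insert 88: h=0, 1 probes -> slot 1
Insert 14: h=3 -> slot 3

Table: [55, 88, None, 14, None, None, None, None, 8, None, 65]


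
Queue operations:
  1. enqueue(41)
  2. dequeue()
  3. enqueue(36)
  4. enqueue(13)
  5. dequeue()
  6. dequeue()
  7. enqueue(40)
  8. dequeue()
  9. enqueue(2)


enqueue(41) -> [41]
dequeue()->41, []
enqueue(36) -> [36]
enqueue(13) -> [36, 13]
dequeue()->36, [13]
dequeue()->13, []
enqueue(40) -> [40]
dequeue()->40, []
enqueue(2) -> [2]

Final queue: [2]


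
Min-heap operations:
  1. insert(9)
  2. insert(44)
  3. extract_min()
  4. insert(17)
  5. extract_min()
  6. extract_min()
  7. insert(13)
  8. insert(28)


insert(9) -> [9]
insert(44) -> [9, 44]
extract_min()->9, [44]
insert(17) -> [17, 44]
extract_min()->17, [44]
extract_min()->44, []
insert(13) -> [13]
insert(28) -> [13, 28]

Final heap: [13, 28]


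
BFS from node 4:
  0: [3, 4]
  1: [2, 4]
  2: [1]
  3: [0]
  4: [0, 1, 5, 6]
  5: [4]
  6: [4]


Visit 4, enqueue [0, 1, 5, 6]
Visit 0, enqueue [3]
Visit 1, enqueue [2]
Visit 5, enqueue []
Visit 6, enqueue []
Visit 3, enqueue []
Visit 2, enqueue []

BFS order: [4, 0, 1, 5, 6, 3, 2]


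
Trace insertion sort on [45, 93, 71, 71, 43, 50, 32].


Initial: [45, 93, 71, 71, 43, 50, 32]
Insert 93: [45, 93, 71, 71, 43, 50, 32]
Insert 71: [45, 71, 93, 71, 43, 50, 32]
Insert 71: [45, 71, 71, 93, 43, 50, 32]
Insert 43: [43, 45, 71, 71, 93, 50, 32]
Insert 50: [43, 45, 50, 71, 71, 93, 32]
Insert 32: [32, 43, 45, 50, 71, 71, 93]

Sorted: [32, 43, 45, 50, 71, 71, 93]


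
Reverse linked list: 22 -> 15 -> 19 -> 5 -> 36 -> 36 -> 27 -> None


Step 1: curr=22, set curr.next=prev(None) | reversed so far: 22
Step 2: curr=15, set curr.next=prev(22) | reversed so far: 15 -> 22
Step 3: curr=19, set curr.next=prev(15) | reversed so far: 19 -> 15 -> 22
Step 4: curr=5, set curr.next=prev(19) | reversed so far: 5 -> 19 -> 15 -> 22
Step 5: curr=36, set curr.next=prev(5) | reversed so far: 36 -> 5 -> 19 -> 15 -> 22
Step 6: curr=36, set curr.next=prev(36) | reversed so far: 36 -> 36 -> 5 -> 19 -> 15 -> 22
Step 7: curr=27, set curr.next=prev(36) | reversed so far: 27 -> 36 -> 36 -> 5 -> 19 -> 15 -> 22

27 -> 36 -> 36 -> 5 -> 19 -> 15 -> 22 -> None


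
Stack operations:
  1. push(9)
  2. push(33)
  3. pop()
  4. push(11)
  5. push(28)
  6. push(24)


push(9) -> [9]
push(33) -> [9, 33]
pop()->33, [9]
push(11) -> [9, 11]
push(28) -> [9, 11, 28]
push(24) -> [9, 11, 28, 24]

Final stack: [9, 11, 28, 24]


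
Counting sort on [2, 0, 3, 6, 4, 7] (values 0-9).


Input: [2, 0, 3, 6, 4, 7]
Counts: [1, 0, 1, 1, 1, 0, 1, 1, 0, 0]

Sorted: [0, 2, 3, 4, 6, 7]


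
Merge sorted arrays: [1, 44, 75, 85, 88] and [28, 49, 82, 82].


Take 1 from A
Take 28 from B
Take 44 from A
Take 49 from B
Take 75 from A
Take 82 from B
Take 82 from B

Merged: [1, 28, 44, 49, 75, 82, 82, 85, 88]


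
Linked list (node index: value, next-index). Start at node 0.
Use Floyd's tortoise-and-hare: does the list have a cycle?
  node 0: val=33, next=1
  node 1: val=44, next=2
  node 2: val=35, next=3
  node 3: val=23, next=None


Floyd's tortoise (slow, +1) and hare (fast, +2):
  init: slow=0, fast=0
  step 1: slow=1, fast=2
  step 2: fast 2->3->None, no cycle

Cycle: no


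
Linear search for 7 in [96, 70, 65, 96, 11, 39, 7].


i=0: 96!=7
i=1: 70!=7
i=2: 65!=7
i=3: 96!=7
i=4: 11!=7
i=5: 39!=7
i=6: 7==7 found!

Found at 6, 7 comps


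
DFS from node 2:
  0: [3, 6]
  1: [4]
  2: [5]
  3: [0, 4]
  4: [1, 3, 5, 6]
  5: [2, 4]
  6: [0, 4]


Visit 2, push [5]
Visit 5, push [4]
Visit 4, push [6, 3, 1]
Visit 1, push []
Visit 3, push [0]
Visit 0, push [6]
Visit 6, push []

DFS order: [2, 5, 4, 1, 3, 0, 6]


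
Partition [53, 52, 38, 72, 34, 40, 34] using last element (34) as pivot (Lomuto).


Pivot: 34
  34 <= 34: swap -> [34, 52, 38, 72, 53, 40, 34]
Place pivot at 1: [34, 34, 38, 72, 53, 40, 52]

Partitioned: [34, 34, 38, 72, 53, 40, 52]


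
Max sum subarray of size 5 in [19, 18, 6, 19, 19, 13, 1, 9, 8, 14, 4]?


[0:5]: 81
[1:6]: 75
[2:7]: 58
[3:8]: 61
[4:9]: 50
[5:10]: 45
[6:11]: 36

Max: 81 at [0:5]


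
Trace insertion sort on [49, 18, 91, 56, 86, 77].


Initial: [49, 18, 91, 56, 86, 77]
Insert 18: [18, 49, 91, 56, 86, 77]
Insert 91: [18, 49, 91, 56, 86, 77]
Insert 56: [18, 49, 56, 91, 86, 77]
Insert 86: [18, 49, 56, 86, 91, 77]
Insert 77: [18, 49, 56, 77, 86, 91]

Sorted: [18, 49, 56, 77, 86, 91]


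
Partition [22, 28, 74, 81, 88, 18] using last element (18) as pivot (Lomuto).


Pivot: 18
Place pivot at 0: [18, 28, 74, 81, 88, 22]

Partitioned: [18, 28, 74, 81, 88, 22]


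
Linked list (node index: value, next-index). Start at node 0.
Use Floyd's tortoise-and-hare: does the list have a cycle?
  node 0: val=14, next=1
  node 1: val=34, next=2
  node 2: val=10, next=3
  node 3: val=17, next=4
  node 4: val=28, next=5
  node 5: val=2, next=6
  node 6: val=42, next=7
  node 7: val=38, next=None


Floyd's tortoise (slow, +1) and hare (fast, +2):
  init: slow=0, fast=0
  step 1: slow=1, fast=2
  step 2: slow=2, fast=4
  step 3: slow=3, fast=6
  step 4: fast 6->7->None, no cycle

Cycle: no


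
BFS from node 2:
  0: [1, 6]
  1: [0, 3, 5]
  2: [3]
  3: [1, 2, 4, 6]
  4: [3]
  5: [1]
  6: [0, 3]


Visit 2, enqueue [3]
Visit 3, enqueue [1, 4, 6]
Visit 1, enqueue [0, 5]
Visit 4, enqueue []
Visit 6, enqueue []
Visit 0, enqueue []
Visit 5, enqueue []

BFS order: [2, 3, 1, 4, 6, 0, 5]


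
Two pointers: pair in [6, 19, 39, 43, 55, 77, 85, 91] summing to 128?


lo=0(6)+hi=7(91)=97
lo=1(19)+hi=7(91)=110
lo=2(39)+hi=7(91)=130
lo=2(39)+hi=6(85)=124
lo=3(43)+hi=6(85)=128

Yes: 43+85=128


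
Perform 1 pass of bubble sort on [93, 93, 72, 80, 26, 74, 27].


Initial: [93, 93, 72, 80, 26, 74, 27]
Pass 1: [93, 72, 80, 26, 74, 27, 93] (5 swaps)

After 1 pass: [93, 72, 80, 26, 74, 27, 93]


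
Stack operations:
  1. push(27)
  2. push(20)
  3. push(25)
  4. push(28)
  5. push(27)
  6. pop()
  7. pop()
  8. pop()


push(27) -> [27]
push(20) -> [27, 20]
push(25) -> [27, 20, 25]
push(28) -> [27, 20, 25, 28]
push(27) -> [27, 20, 25, 28, 27]
pop()->27, [27, 20, 25, 28]
pop()->28, [27, 20, 25]
pop()->25, [27, 20]

Final stack: [27, 20]


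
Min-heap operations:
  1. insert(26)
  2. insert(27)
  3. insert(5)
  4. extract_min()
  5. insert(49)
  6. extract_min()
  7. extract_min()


insert(26) -> [26]
insert(27) -> [26, 27]
insert(5) -> [5, 27, 26]
extract_min()->5, [26, 27]
insert(49) -> [26, 27, 49]
extract_min()->26, [27, 49]
extract_min()->27, [49]

Final heap: [49]


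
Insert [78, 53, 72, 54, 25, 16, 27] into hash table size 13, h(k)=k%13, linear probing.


Insert 78: h=0 -> slot 0
Insert 53: h=1 -> slot 1
Insert 72: h=7 -> slot 7
Insert 54: h=2 -> slot 2
Insert 25: h=12 -> slot 12
Insert 16: h=3 -> slot 3
Insert 27: h=1, 3 probes -> slot 4

Table: [78, 53, 54, 16, 27, None, None, 72, None, None, None, None, 25]


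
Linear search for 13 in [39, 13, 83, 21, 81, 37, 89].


i=0: 39!=13
i=1: 13==13 found!

Found at 1, 2 comps


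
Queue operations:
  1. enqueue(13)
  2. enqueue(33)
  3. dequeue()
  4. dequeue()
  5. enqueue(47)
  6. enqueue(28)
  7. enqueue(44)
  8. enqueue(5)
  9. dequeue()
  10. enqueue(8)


enqueue(13) -> [13]
enqueue(33) -> [13, 33]
dequeue()->13, [33]
dequeue()->33, []
enqueue(47) -> [47]
enqueue(28) -> [47, 28]
enqueue(44) -> [47, 28, 44]
enqueue(5) -> [47, 28, 44, 5]
dequeue()->47, [28, 44, 5]
enqueue(8) -> [28, 44, 5, 8]

Final queue: [28, 44, 5, 8]


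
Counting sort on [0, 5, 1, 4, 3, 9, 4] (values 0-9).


Input: [0, 5, 1, 4, 3, 9, 4]
Counts: [1, 1, 0, 1, 2, 1, 0, 0, 0, 1]

Sorted: [0, 1, 3, 4, 4, 5, 9]


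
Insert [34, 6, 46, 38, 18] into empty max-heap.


Insert 34: [34]
Insert 6: [34, 6]
Insert 46: [46, 6, 34]
Insert 38: [46, 38, 34, 6]
Insert 18: [46, 38, 34, 6, 18]

Final heap: [46, 38, 34, 6, 18]


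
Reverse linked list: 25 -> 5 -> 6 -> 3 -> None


Step 1: curr=25, set curr.next=prev(None) | reversed so far: 25
Step 2: curr=5, set curr.next=prev(25) | reversed so far: 5 -> 25
Step 3: curr=6, set curr.next=prev(5) | reversed so far: 6 -> 5 -> 25
Step 4: curr=3, set curr.next=prev(6) | reversed so far: 3 -> 6 -> 5 -> 25

3 -> 6 -> 5 -> 25 -> None


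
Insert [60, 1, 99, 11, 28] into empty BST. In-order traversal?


Insert 60: root
Insert 1: L from 60
Insert 99: R from 60
Insert 11: L from 60 -> R from 1
Insert 28: L from 60 -> R from 1 -> R from 11

In-order: [1, 11, 28, 60, 99]


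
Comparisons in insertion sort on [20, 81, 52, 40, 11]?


Algorithm: insertion sort
Input: [20, 81, 52, 40, 11]
Sorted: [11, 20, 40, 52, 81]

10


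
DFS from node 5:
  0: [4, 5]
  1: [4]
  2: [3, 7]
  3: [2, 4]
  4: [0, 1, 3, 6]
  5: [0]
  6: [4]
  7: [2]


Visit 5, push [0]
Visit 0, push [4]
Visit 4, push [6, 3, 1]
Visit 1, push []
Visit 3, push [2]
Visit 2, push [7]
Visit 7, push []
Visit 6, push []

DFS order: [5, 0, 4, 1, 3, 2, 7, 6]


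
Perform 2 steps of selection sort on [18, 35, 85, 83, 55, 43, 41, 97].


Initial: [18, 35, 85, 83, 55, 43, 41, 97]
Step 1: min=18 at 0
  Swap: [18, 35, 85, 83, 55, 43, 41, 97]
Step 2: min=35 at 1
  Swap: [18, 35, 85, 83, 55, 43, 41, 97]

After 2 steps: [18, 35, 85, 83, 55, 43, 41, 97]


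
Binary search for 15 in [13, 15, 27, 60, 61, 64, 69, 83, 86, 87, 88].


Step 1: lo=0, hi=10, mid=5, val=64
Step 2: lo=0, hi=4, mid=2, val=27
Step 3: lo=0, hi=1, mid=0, val=13
Step 4: lo=1, hi=1, mid=1, val=15

Found at index 1


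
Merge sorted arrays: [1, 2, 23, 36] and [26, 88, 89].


Take 1 from A
Take 2 from A
Take 23 from A
Take 26 from B
Take 36 from A

Merged: [1, 2, 23, 26, 36, 88, 89]


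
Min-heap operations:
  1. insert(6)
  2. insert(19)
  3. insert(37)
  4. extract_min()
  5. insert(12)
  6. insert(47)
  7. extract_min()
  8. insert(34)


insert(6) -> [6]
insert(19) -> [6, 19]
insert(37) -> [6, 19, 37]
extract_min()->6, [19, 37]
insert(12) -> [12, 37, 19]
insert(47) -> [12, 37, 19, 47]
extract_min()->12, [19, 37, 47]
insert(34) -> [19, 34, 47, 37]

Final heap: [19, 34, 47, 37]


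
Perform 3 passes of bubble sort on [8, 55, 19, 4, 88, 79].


Initial: [8, 55, 19, 4, 88, 79]
Pass 1: [8, 19, 4, 55, 79, 88] (3 swaps)
Pass 2: [8, 4, 19, 55, 79, 88] (1 swaps)
Pass 3: [4, 8, 19, 55, 79, 88] (1 swaps)

After 3 passes: [4, 8, 19, 55, 79, 88]


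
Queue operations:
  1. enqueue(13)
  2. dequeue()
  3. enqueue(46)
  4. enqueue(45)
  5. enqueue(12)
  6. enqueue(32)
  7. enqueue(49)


enqueue(13) -> [13]
dequeue()->13, []
enqueue(46) -> [46]
enqueue(45) -> [46, 45]
enqueue(12) -> [46, 45, 12]
enqueue(32) -> [46, 45, 12, 32]
enqueue(49) -> [46, 45, 12, 32, 49]

Final queue: [46, 45, 12, 32, 49]


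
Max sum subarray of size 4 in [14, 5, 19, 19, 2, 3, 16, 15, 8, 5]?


[0:4]: 57
[1:5]: 45
[2:6]: 43
[3:7]: 40
[4:8]: 36
[5:9]: 42
[6:10]: 44

Max: 57 at [0:4]


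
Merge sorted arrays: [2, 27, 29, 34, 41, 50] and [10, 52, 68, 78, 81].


Take 2 from A
Take 10 from B
Take 27 from A
Take 29 from A
Take 34 from A
Take 41 from A
Take 50 from A

Merged: [2, 10, 27, 29, 34, 41, 50, 52, 68, 78, 81]


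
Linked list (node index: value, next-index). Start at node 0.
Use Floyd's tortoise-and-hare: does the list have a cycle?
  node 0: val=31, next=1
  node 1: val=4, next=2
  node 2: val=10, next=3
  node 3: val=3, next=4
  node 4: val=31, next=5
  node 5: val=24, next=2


Floyd's tortoise (slow, +1) and hare (fast, +2):
  init: slow=0, fast=0
  step 1: slow=1, fast=2
  step 2: slow=2, fast=4
  step 3: slow=3, fast=2
  step 4: slow=4, fast=4
  slow == fast at node 4: cycle detected

Cycle: yes


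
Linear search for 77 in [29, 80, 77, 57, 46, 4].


i=0: 29!=77
i=1: 80!=77
i=2: 77==77 found!

Found at 2, 3 comps


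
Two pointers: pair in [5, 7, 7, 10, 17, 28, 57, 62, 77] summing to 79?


lo=0(5)+hi=8(77)=82
lo=0(5)+hi=7(62)=67
lo=1(7)+hi=7(62)=69
lo=2(7)+hi=7(62)=69
lo=3(10)+hi=7(62)=72
lo=4(17)+hi=7(62)=79

Yes: 17+62=79


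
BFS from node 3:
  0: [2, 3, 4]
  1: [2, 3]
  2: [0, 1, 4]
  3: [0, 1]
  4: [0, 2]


Visit 3, enqueue [0, 1]
Visit 0, enqueue [2, 4]
Visit 1, enqueue []
Visit 2, enqueue []
Visit 4, enqueue []

BFS order: [3, 0, 1, 2, 4]
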